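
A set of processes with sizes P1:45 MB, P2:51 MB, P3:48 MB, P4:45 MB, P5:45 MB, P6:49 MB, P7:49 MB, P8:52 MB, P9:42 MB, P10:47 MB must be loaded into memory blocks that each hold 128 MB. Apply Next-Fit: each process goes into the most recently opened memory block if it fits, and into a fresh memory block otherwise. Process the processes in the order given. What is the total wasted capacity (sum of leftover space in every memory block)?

Put P1 (45 MB) in memory block 1; 83 MB remain.
Put P2 (51 MB) in memory block 1; 32 MB remain.
Put P3 (48 MB) in memory block 2; 80 MB remain.
Put P4 (45 MB) in memory block 2; 35 MB remain.
Put P5 (45 MB) in memory block 3; 83 MB remain.
Put P6 (49 MB) in memory block 3; 34 MB remain.
Put P7 (49 MB) in memory block 4; 79 MB remain.
Put P8 (52 MB) in memory block 4; 27 MB remain.
Put P9 (42 MB) in memory block 5; 86 MB remain.
Put P10 (47 MB) in memory block 5; 39 MB remain.
5 memory blocks × 128 MB = 640 MB; used 473 MB; unused 167 MB.

167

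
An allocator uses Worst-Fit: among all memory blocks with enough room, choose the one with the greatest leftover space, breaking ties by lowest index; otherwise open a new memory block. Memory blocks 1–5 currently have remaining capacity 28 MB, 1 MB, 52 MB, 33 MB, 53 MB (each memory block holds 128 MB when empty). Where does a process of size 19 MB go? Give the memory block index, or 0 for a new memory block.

5

Memory blocks with room: memory block 1 (28 MB), memory block 3 (52 MB), memory block 4 (33 MB), memory block 5 (53 MB).
Most room is memory block 5 with 53 MB free.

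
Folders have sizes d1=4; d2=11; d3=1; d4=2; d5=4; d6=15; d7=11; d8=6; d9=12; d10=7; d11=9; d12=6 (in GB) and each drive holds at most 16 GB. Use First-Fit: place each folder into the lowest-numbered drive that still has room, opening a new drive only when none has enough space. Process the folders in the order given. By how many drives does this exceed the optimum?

First-Fit: [4,11,1] [2,4,6] [15] [11] [12] [7,9] [6] → 7 drives.
Total size 88 GB; any packing needs at least ⌈88/16⌉ = 6 drives.
An optimal packing achieves that bound: [15,1] [12,4] [11,4] [11,2] [9,7] [6,6] → 6 drives.
Excess: 7 − 6 = 1.

1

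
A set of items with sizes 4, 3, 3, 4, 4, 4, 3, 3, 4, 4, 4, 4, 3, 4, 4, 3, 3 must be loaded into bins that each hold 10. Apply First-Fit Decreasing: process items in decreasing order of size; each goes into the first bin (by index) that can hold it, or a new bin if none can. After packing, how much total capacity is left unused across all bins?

19

Sorted descending: 4, 4, 4, 4, 4, 4, 4, 4, 4, 4, 3, 3, 3, 3, 3, 3, 3.
Put 4 in bin 1; 6 remain.
Put 4 in bin 1; 2 remain.
Put 4 in bin 2; 6 remain.
Put 4 in bin 2; 2 remain.
Put 4 in bin 3; 6 remain.
Put 4 in bin 3; 2 remain.
Put 4 in bin 4; 6 remain.
Put 4 in bin 4; 2 remain.
Put 4 in bin 5; 6 remain.
Put 4 in bin 5; 2 remain.
Put 3 in bin 6; 7 remain.
Put 3 in bin 6; 4 remain.
Put 3 in bin 6; 1 remain.
Put 3 in bin 7; 7 remain.
Put 3 in bin 7; 4 remain.
Put 3 in bin 7; 1 remain.
Put 3 in bin 8; 7 remain.
8 bins × 10 = 80; used 61; unused 19.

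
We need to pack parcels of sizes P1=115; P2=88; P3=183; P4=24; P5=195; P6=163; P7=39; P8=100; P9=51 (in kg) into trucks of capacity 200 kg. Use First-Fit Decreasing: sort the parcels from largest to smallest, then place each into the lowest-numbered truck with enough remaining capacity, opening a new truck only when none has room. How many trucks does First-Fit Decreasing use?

6 trucks

Sorted descending: 195, 183, 163, 115, 100, 88, 51, 39, 24.
truck 1: place 195 kg, 5 kg left
truck 2: place 183 kg, 17 kg left
truck 3: place 163 kg, 37 kg left
truck 4: place 115 kg, 85 kg left
truck 5: place 100 kg, 100 kg left
truck 5: place 88 kg, 12 kg left
truck 4: place 51 kg, 34 kg left
truck 6: place 39 kg, 161 kg left
truck 3: place 24 kg, 13 kg left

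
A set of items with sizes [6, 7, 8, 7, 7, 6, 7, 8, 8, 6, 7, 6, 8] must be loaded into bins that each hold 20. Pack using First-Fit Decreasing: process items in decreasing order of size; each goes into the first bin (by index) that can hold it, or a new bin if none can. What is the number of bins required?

Sorted descending: 8, 8, 8, 8, 7, 7, 7, 7, 7, 6, 6, 6, 6.
Put 8 in bin 1; 12 remain.
Put 8 in bin 1; 4 remain.
Put 8 in bin 2; 12 remain.
Put 8 in bin 2; 4 remain.
Put 7 in bin 3; 13 remain.
Put 7 in bin 3; 6 remain.
Put 7 in bin 4; 13 remain.
Put 7 in bin 4; 6 remain.
Put 7 in bin 5; 13 remain.
Put 6 in bin 3; 0 remain.
Put 6 in bin 4; 0 remain.
Put 6 in bin 5; 7 remain.
Put 6 in bin 5; 1 remain.
Final bins: [8,8] [8,8] [7,7,6] [7,7,6] [7,6,6].

5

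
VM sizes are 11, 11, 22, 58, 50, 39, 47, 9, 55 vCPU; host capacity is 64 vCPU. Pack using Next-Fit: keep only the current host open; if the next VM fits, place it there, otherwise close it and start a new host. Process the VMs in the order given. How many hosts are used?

host 1: place 11 vCPU, 53 vCPU left
host 1: place 11 vCPU, 42 vCPU left
host 1: place 22 vCPU, 20 vCPU left
host 2: place 58 vCPU, 6 vCPU left
host 3: place 50 vCPU, 14 vCPU left
host 4: place 39 vCPU, 25 vCPU left
host 5: place 47 vCPU, 17 vCPU left
host 5: place 9 vCPU, 8 vCPU left
host 6: place 55 vCPU, 9 vCPU left

6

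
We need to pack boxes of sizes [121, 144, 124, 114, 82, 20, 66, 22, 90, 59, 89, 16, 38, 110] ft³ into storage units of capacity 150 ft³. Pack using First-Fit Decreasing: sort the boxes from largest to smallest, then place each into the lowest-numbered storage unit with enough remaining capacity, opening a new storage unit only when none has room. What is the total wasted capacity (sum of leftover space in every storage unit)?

Sorted descending: 144, 124, 121, 114, 110, 90, 89, 82, 66, 59, 38, 22, 20, 16.
Put 144 ft³ in storage unit 1; 6 ft³ remain.
Put 124 ft³ in storage unit 2; 26 ft³ remain.
Put 121 ft³ in storage unit 3; 29 ft³ remain.
Put 114 ft³ in storage unit 4; 36 ft³ remain.
Put 110 ft³ in storage unit 5; 40 ft³ remain.
Put 90 ft³ in storage unit 6; 60 ft³ remain.
Put 89 ft³ in storage unit 7; 61 ft³ remain.
Put 82 ft³ in storage unit 8; 68 ft³ remain.
Put 66 ft³ in storage unit 8; 2 ft³ remain.
Put 59 ft³ in storage unit 6; 1 ft³ remain.
Put 38 ft³ in storage unit 5; 2 ft³ remain.
Put 22 ft³ in storage unit 2; 4 ft³ remain.
Put 20 ft³ in storage unit 3; 9 ft³ remain.
Put 16 ft³ in storage unit 4; 20 ft³ remain.
8 storage units × 150 ft³ = 1200 ft³; used 1095 ft³; unused 105 ft³.

105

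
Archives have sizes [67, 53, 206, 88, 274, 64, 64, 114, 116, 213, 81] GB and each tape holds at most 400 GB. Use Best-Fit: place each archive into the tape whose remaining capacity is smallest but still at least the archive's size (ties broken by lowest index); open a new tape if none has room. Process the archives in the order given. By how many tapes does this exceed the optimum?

0

Best-Fit: [67,53,206,64] [88,274] [64,114,116,81] [213] → 4 tapes.
Total size 1340 GB; any packing needs at least ⌈1340/400⌉ = 4 tapes.
So 4 is already optimal.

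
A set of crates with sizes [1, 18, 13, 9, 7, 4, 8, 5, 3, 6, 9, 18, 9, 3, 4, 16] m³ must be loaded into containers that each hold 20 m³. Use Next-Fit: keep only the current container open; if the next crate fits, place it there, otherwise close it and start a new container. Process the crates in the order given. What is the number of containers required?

Put 1 m³ in container 1; 19 m³ remain.
Put 18 m³ in container 1; 1 m³ remain.
Put 13 m³ in container 2; 7 m³ remain.
Put 9 m³ in container 3; 11 m³ remain.
Put 7 m³ in container 3; 4 m³ remain.
Put 4 m³ in container 3; 0 m³ remain.
Put 8 m³ in container 4; 12 m³ remain.
Put 5 m³ in container 4; 7 m³ remain.
Put 3 m³ in container 4; 4 m³ remain.
Put 6 m³ in container 5; 14 m³ remain.
Put 9 m³ in container 5; 5 m³ remain.
Put 18 m³ in container 6; 2 m³ remain.
Put 9 m³ in container 7; 11 m³ remain.
Put 3 m³ in container 7; 8 m³ remain.
Put 4 m³ in container 7; 4 m³ remain.
Put 16 m³ in container 8; 4 m³ remain.
Final containers: [1,18] [13] [9,7,4] [8,5,3] [6,9] [18] [9,3,4] [16].

8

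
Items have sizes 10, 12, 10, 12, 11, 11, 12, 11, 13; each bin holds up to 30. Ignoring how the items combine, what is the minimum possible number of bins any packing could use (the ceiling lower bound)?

4

Total size = 10 + 12 + 10 + 12 + 11 + 11 + 12 + 11 + 13 = 102.
⌈102 / 30⌉ = 4.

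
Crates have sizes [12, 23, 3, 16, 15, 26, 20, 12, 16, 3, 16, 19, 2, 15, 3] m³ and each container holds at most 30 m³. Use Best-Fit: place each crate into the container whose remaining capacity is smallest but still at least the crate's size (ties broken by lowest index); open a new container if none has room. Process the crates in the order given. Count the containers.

9 containers

Put 12 m³ in container 1; 18 m³ remain.
Put 23 m³ in container 2; 7 m³ remain.
Put 3 m³ in container 2; 4 m³ remain.
Put 16 m³ in container 1; 2 m³ remain.
Put 15 m³ in container 3; 15 m³ remain.
Put 26 m³ in container 4; 4 m³ remain.
Put 20 m³ in container 5; 10 m³ remain.
Put 12 m³ in container 3; 3 m³ remain.
Put 16 m³ in container 6; 14 m³ remain.
Put 3 m³ in container 3; 0 m³ remain.
Put 16 m³ in container 7; 14 m³ remain.
Put 19 m³ in container 8; 11 m³ remain.
Put 2 m³ in container 1; 0 m³ remain.
Put 15 m³ in container 9; 15 m³ remain.
Put 3 m³ in container 2; 1 m³ remain.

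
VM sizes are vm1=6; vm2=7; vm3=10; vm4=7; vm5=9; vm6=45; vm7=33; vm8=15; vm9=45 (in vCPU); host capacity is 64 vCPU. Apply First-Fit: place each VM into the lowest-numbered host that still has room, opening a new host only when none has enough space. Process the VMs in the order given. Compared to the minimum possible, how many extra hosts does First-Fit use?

First-Fit: [6,7,10,7,9,15] [45] [33] [45] → 4 hosts.
Total size 177 vCPU; any packing needs at least ⌈177/64⌉ = 3 hosts.
An optimal packing achieves that bound: [45,15] [45,10,9] [33,7,7,6] → 3 hosts.
Excess: 4 − 3 = 1.

1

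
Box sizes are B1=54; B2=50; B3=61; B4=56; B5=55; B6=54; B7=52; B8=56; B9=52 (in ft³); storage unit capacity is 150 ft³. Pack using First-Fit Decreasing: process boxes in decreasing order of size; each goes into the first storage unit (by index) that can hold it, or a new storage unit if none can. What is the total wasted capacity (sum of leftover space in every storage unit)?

Sorted descending: 61, 56, 56, 55, 54, 54, 52, 52, 50.
Put 61 ft³ in storage unit 1; 89 ft³ remain.
Put 56 ft³ in storage unit 1; 33 ft³ remain.
Put 56 ft³ in storage unit 2; 94 ft³ remain.
Put 55 ft³ in storage unit 2; 39 ft³ remain.
Put 54 ft³ in storage unit 3; 96 ft³ remain.
Put 54 ft³ in storage unit 3; 42 ft³ remain.
Put 52 ft³ in storage unit 4; 98 ft³ remain.
Put 52 ft³ in storage unit 4; 46 ft³ remain.
Put 50 ft³ in storage unit 5; 100 ft³ remain.
5 storage units × 150 ft³ = 750 ft³; used 490 ft³; unused 260 ft³.

260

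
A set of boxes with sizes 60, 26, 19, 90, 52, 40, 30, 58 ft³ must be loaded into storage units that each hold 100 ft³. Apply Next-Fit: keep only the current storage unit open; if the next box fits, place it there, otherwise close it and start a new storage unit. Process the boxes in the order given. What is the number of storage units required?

5 storage units

60 ft³ → storage unit 1 (remaining 40 ft³)
26 ft³ → storage unit 1 (remaining 14 ft³)
19 ft³ → storage unit 2 (remaining 81 ft³)
90 ft³ → storage unit 3 (remaining 10 ft³)
52 ft³ → storage unit 4 (remaining 48 ft³)
40 ft³ → storage unit 4 (remaining 8 ft³)
30 ft³ → storage unit 5 (remaining 70 ft³)
58 ft³ → storage unit 5 (remaining 12 ft³)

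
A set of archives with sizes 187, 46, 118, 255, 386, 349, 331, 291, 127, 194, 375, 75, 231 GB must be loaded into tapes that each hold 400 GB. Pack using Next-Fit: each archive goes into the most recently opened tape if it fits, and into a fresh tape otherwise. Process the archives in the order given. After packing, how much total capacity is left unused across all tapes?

635

tape 1: place 187 GB, 213 GB left
tape 1: place 46 GB, 167 GB left
tape 1: place 118 GB, 49 GB left
tape 2: place 255 GB, 145 GB left
tape 3: place 386 GB, 14 GB left
tape 4: place 349 GB, 51 GB left
tape 5: place 331 GB, 69 GB left
tape 6: place 291 GB, 109 GB left
tape 7: place 127 GB, 273 GB left
tape 7: place 194 GB, 79 GB left
tape 8: place 375 GB, 25 GB left
tape 9: place 75 GB, 325 GB left
tape 9: place 231 GB, 94 GB left
9 tapes × 400 GB = 3600 GB; used 2965 GB; unused 635 GB.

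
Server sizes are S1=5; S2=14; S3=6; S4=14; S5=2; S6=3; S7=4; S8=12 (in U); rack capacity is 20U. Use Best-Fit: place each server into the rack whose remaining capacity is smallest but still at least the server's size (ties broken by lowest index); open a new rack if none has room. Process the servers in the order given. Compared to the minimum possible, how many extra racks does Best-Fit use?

Best-Fit: [5,14] [6,14] [2,3,4] [12] → 4 racks.
Total size 60U; any packing needs at least ⌈60/20⌉ = 3 racks.
An optimal packing achieves that bound: [14,6] [14,4,2] [12,5,3] → 3 racks.
Excess: 4 − 3 = 1.

1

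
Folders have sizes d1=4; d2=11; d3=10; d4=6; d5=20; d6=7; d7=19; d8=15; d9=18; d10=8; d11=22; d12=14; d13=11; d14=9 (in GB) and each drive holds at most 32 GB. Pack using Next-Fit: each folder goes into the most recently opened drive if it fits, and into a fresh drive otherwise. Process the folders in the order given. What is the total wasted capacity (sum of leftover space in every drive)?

drive 1: place d1 (4 GB), 28 GB left
drive 1: place d2 (11 GB), 17 GB left
drive 1: place d3 (10 GB), 7 GB left
drive 1: place d4 (6 GB), 1 GB left
drive 2: place d5 (20 GB), 12 GB left
drive 2: place d6 (7 GB), 5 GB left
drive 3: place d7 (19 GB), 13 GB left
drive 4: place d8 (15 GB), 17 GB left
drive 5: place d9 (18 GB), 14 GB left
drive 5: place d10 (8 GB), 6 GB left
drive 6: place d11 (22 GB), 10 GB left
drive 7: place d12 (14 GB), 18 GB left
drive 7: place d13 (11 GB), 7 GB left
drive 8: place d14 (9 GB), 23 GB left
8 drives × 32 GB = 256 GB; used 174 GB; unused 82 GB.

82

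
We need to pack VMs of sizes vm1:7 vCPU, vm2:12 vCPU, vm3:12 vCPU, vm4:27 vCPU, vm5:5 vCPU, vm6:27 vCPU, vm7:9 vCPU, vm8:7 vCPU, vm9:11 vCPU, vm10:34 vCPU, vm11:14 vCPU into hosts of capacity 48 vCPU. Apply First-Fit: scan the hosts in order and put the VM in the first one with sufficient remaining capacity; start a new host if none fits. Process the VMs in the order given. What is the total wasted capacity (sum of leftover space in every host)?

27

host 1: place vm1 (7 vCPU), 41 vCPU left
host 1: place vm2 (12 vCPU), 29 vCPU left
host 1: place vm3 (12 vCPU), 17 vCPU left
host 2: place vm4 (27 vCPU), 21 vCPU left
host 1: place vm5 (5 vCPU), 12 vCPU left
host 3: place vm6 (27 vCPU), 21 vCPU left
host 1: place vm7 (9 vCPU), 3 vCPU left
host 2: place vm8 (7 vCPU), 14 vCPU left
host 2: place vm9 (11 vCPU), 3 vCPU left
host 4: place vm10 (34 vCPU), 14 vCPU left
host 3: place vm11 (14 vCPU), 7 vCPU left
4 hosts × 48 vCPU = 192 vCPU; used 165 vCPU; unused 27 vCPU.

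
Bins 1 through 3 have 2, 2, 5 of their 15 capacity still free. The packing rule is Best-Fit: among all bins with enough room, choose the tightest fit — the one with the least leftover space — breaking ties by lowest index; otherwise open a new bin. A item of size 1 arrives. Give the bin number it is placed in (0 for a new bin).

Bins with room: bin 1 (2), bin 2 (2), bin 3 (5).
Tightest fit is bin 1 with 2 free.

1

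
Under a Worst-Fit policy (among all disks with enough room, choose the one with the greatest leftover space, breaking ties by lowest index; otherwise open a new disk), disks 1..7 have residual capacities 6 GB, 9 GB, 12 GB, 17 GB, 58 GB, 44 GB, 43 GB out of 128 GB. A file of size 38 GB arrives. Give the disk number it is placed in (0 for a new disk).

Disks with room: disk 5 (58 GB), disk 6 (44 GB), disk 7 (43 GB).
Most room is disk 5 with 58 GB free.

5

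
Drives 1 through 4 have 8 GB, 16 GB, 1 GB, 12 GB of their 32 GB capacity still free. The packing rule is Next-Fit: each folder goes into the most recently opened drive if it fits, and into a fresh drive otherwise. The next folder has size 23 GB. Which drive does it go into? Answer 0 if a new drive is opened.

Next-Fit only looks at drive 4, which has 12 GB free.
23 GB does not fit, so a new drive is opened.

0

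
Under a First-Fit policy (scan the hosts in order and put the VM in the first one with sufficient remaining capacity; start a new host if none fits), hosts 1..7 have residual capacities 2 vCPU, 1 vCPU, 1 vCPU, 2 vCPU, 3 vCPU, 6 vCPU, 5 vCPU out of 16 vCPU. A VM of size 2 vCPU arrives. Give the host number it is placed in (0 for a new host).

Hosts with room: host 1 (2 vCPU), host 4 (2 vCPU), host 5 (3 vCPU), host 6 (6 vCPU), host 7 (5 vCPU).
The first with room is host 1.

1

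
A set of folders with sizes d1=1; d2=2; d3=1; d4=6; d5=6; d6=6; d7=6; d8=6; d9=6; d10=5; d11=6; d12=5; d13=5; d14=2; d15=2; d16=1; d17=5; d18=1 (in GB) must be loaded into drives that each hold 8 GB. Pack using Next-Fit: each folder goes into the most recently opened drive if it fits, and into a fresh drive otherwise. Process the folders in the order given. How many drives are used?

13

drive 1: place d1 (1 GB), 7 GB left
drive 1: place d2 (2 GB), 5 GB left
drive 1: place d3 (1 GB), 4 GB left
drive 2: place d4 (6 GB), 2 GB left
drive 3: place d5 (6 GB), 2 GB left
drive 4: place d6 (6 GB), 2 GB left
drive 5: place d7 (6 GB), 2 GB left
drive 6: place d8 (6 GB), 2 GB left
drive 7: place d9 (6 GB), 2 GB left
drive 8: place d10 (5 GB), 3 GB left
drive 9: place d11 (6 GB), 2 GB left
drive 10: place d12 (5 GB), 3 GB left
drive 11: place d13 (5 GB), 3 GB left
drive 11: place d14 (2 GB), 1 GB left
drive 12: place d15 (2 GB), 6 GB left
drive 12: place d16 (1 GB), 5 GB left
drive 12: place d17 (5 GB), 0 GB left
drive 13: place d18 (1 GB), 7 GB left
Final drives: [1,2,1] [6] [6] [6] [6] [6] [6] [5] [6] [5] [5,2] [2,1,5] [1].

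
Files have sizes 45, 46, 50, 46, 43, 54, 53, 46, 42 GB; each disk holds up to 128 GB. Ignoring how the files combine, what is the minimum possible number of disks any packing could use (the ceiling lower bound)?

4 disks

Total size = 45 + 46 + 50 + 46 + 43 + 54 + 53 + 46 + 42 = 425 GB.
⌈425 / 128⌉ = 4.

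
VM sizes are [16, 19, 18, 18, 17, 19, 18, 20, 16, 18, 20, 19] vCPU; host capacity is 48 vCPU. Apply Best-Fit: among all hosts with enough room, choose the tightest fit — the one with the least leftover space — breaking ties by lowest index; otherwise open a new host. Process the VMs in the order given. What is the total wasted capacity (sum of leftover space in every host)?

16 vCPU → host 1 (remaining 32 vCPU)
19 vCPU → host 1 (remaining 13 vCPU)
18 vCPU → host 2 (remaining 30 vCPU)
18 vCPU → host 2 (remaining 12 vCPU)
17 vCPU → host 3 (remaining 31 vCPU)
19 vCPU → host 3 (remaining 12 vCPU)
18 vCPU → host 4 (remaining 30 vCPU)
20 vCPU → host 4 (remaining 10 vCPU)
16 vCPU → host 5 (remaining 32 vCPU)
18 vCPU → host 5 (remaining 14 vCPU)
20 vCPU → host 6 (remaining 28 vCPU)
19 vCPU → host 6 (remaining 9 vCPU)
6 hosts × 48 vCPU = 288 vCPU; used 218 vCPU; unused 70 vCPU.

70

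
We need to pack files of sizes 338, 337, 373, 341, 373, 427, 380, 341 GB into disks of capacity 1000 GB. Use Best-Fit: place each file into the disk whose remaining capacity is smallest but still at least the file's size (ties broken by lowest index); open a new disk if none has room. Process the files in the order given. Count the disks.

338 GB → disk 1 (remaining 662 GB)
337 GB → disk 1 (remaining 325 GB)
373 GB → disk 2 (remaining 627 GB)
341 GB → disk 2 (remaining 286 GB)
373 GB → disk 3 (remaining 627 GB)
427 GB → disk 3 (remaining 200 GB)
380 GB → disk 4 (remaining 620 GB)
341 GB → disk 4 (remaining 279 GB)

4 disks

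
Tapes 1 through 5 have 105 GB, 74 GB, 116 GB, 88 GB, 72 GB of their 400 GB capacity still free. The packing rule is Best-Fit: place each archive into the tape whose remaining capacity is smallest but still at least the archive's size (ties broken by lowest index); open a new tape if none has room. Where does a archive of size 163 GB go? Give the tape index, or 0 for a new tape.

No tape has ≥ 163 GB free, so a new tape is opened.

0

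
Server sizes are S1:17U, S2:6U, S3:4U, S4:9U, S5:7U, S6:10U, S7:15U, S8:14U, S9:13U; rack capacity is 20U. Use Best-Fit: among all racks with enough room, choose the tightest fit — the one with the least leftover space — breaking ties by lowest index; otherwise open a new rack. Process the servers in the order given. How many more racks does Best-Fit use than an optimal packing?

Best-Fit: [17] [6,4,9] [7,10] [15] [14] [13] → 6 racks.
Total size 95U; any packing needs at least ⌈95/20⌉ = 5 racks.
An optimal packing achieves that bound: [17] [15,4] [14,6] [13,7] [10,9] → 5 racks.
Excess: 6 − 5 = 1.

1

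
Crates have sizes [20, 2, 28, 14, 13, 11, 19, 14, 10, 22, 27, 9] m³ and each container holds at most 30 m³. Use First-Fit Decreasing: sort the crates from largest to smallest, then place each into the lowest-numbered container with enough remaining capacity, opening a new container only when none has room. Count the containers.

7

Sorted descending: 28, 27, 22, 20, 19, 14, 14, 13, 11, 10, 9, 2.
Put 28 m³ in container 1; 2 m³ remain.
Put 27 m³ in container 2; 3 m³ remain.
Put 22 m³ in container 3; 8 m³ remain.
Put 20 m³ in container 4; 10 m³ remain.
Put 19 m³ in container 5; 11 m³ remain.
Put 14 m³ in container 6; 16 m³ remain.
Put 14 m³ in container 6; 2 m³ remain.
Put 13 m³ in container 7; 17 m³ remain.
Put 11 m³ in container 5; 0 m³ remain.
Put 10 m³ in container 4; 0 m³ remain.
Put 9 m³ in container 7; 8 m³ remain.
Put 2 m³ in container 1; 0 m³ remain.
Final containers: [28,2] [27] [22] [20,10] [19,11] [14,14] [13,9].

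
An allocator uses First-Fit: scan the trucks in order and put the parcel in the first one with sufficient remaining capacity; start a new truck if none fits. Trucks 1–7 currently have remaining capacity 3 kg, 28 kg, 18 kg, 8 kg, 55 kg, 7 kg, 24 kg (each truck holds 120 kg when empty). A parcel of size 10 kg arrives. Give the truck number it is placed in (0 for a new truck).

Trucks with room: truck 2 (28 kg), truck 3 (18 kg), truck 5 (55 kg), truck 7 (24 kg).
The first with room is truck 2.

2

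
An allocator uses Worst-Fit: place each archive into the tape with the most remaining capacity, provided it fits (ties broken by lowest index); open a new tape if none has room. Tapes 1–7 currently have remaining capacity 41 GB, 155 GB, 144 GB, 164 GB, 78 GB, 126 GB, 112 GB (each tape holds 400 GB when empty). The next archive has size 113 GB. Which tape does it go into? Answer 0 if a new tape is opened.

4

Tapes with room: tape 2 (155 GB), tape 3 (144 GB), tape 4 (164 GB), tape 6 (126 GB).
Most room is tape 4 with 164 GB free.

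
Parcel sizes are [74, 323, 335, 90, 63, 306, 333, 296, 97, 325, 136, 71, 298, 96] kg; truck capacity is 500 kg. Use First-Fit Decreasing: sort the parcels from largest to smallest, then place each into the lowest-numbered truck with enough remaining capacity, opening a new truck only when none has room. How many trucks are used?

Sorted descending: 335, 333, 325, 323, 306, 298, 296, 136, 97, 96, 90, 74, 71, 63.
truck 1: place 335 kg, 165 kg left
truck 2: place 333 kg, 167 kg left
truck 3: place 325 kg, 175 kg left
truck 4: place 323 kg, 177 kg left
truck 5: place 306 kg, 194 kg left
truck 6: place 298 kg, 202 kg left
truck 7: place 296 kg, 204 kg left
truck 1: place 136 kg, 29 kg left
truck 2: place 97 kg, 70 kg left
truck 3: place 96 kg, 79 kg left
truck 4: place 90 kg, 87 kg left
truck 3: place 74 kg, 5 kg left
truck 4: place 71 kg, 16 kg left
truck 2: place 63 kg, 7 kg left
Final trucks: [335,136] [333,97,63] [325,96,74] [323,90,71] [306] [298] [296].

7 trucks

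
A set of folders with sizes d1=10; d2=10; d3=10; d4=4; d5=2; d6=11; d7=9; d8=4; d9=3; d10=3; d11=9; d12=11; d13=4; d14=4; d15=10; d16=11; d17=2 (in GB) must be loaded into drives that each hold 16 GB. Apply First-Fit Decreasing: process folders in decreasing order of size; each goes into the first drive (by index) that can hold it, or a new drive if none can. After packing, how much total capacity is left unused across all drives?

27

Sorted descending: 11, 11, 11, 10, 10, 10, 10, 9, 9, 4, 4, 4, 4, 3, 3, 2, 2.
Put 11 GB in drive 1; 5 GB remain.
Put 11 GB in drive 2; 5 GB remain.
Put 11 GB in drive 3; 5 GB remain.
Put 10 GB in drive 4; 6 GB remain.
Put 10 GB in drive 5; 6 GB remain.
Put 10 GB in drive 6; 6 GB remain.
Put 10 GB in drive 7; 6 GB remain.
Put 9 GB in drive 8; 7 GB remain.
Put 9 GB in drive 9; 7 GB remain.
Put 4 GB in drive 1; 1 GB remain.
Put 4 GB in drive 2; 1 GB remain.
Put 4 GB in drive 3; 1 GB remain.
Put 4 GB in drive 4; 2 GB remain.
Put 3 GB in drive 5; 3 GB remain.
Put 3 GB in drive 5; 0 GB remain.
Put 2 GB in drive 4; 0 GB remain.
Put 2 GB in drive 6; 4 GB remain.
9 drives × 16 GB = 144 GB; used 117 GB; unused 27 GB.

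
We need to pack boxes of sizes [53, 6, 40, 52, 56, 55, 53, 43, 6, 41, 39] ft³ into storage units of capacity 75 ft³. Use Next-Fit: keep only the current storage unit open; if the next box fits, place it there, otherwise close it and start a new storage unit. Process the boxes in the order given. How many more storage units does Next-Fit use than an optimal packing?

Next-Fit: [53,6] [40] [52] [56] [55] [53] [43,6] [41] [39] → 9 storage units.
9 boxes exceed 37.5 ft³ (half the capacity), and no two of those can share a storage unit, so at least 9 storage units are needed.
So 9 is already optimal.

0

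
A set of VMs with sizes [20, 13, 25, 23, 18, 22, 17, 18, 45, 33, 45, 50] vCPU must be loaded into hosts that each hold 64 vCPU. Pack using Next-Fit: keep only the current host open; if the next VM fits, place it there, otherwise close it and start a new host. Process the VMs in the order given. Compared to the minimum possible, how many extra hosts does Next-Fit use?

Next-Fit: [20,13,25] [23,18,22] [17,18] [45] [33] [45] [50] → 7 hosts.
Total size 329 vCPU; any packing needs at least ⌈329/64⌉ = 6 hosts.
An optimal packing achieves that bound: [50,13] [45,18] [45,18] [33,25] [23,22,17] [20] → 6 hosts.
Excess: 7 − 6 = 1.

1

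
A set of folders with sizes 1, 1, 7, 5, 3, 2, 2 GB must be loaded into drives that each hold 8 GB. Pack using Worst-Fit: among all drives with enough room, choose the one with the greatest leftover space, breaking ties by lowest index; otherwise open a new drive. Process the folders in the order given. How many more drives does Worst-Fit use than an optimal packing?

0

Worst-Fit: [1,1,5] [7] [3,2,2] → 3 drives.
Total size 21 GB; any packing needs at least ⌈21/8⌉ = 3 drives.
So 3 is already optimal.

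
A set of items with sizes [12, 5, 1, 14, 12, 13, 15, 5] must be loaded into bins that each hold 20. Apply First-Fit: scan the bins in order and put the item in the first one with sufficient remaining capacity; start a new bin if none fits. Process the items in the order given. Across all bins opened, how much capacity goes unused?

Put 12 in bin 1; 8 remain.
Put 5 in bin 1; 3 remain.
Put 1 in bin 1; 2 remain.
Put 14 in bin 2; 6 remain.
Put 12 in bin 3; 8 remain.
Put 13 in bin 4; 7 remain.
Put 15 in bin 5; 5 remain.
Put 5 in bin 2; 1 remain.
5 bins × 20 = 100; used 77; unused 23.

23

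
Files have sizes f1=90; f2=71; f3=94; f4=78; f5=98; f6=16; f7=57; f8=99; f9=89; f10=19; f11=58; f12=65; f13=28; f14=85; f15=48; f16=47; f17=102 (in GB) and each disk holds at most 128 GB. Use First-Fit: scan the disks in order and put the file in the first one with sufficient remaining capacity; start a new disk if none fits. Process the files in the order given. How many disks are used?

11 disks

Put f1 (90 GB) in disk 1; 38 GB remain.
Put f2 (71 GB) in disk 2; 57 GB remain.
Put f3 (94 GB) in disk 3; 34 GB remain.
Put f4 (78 GB) in disk 4; 50 GB remain.
Put f5 (98 GB) in disk 5; 30 GB remain.
Put f6 (16 GB) in disk 1; 22 GB remain.
Put f7 (57 GB) in disk 2; 0 GB remain.
Put f8 (99 GB) in disk 6; 29 GB remain.
Put f9 (89 GB) in disk 7; 39 GB remain.
Put f10 (19 GB) in disk 1; 3 GB remain.
Put f11 (58 GB) in disk 8; 70 GB remain.
Put f12 (65 GB) in disk 8; 5 GB remain.
Put f13 (28 GB) in disk 3; 6 GB remain.
Put f14 (85 GB) in disk 9; 43 GB remain.
Put f15 (48 GB) in disk 4; 2 GB remain.
Put f16 (47 GB) in disk 10; 81 GB remain.
Put f17 (102 GB) in disk 11; 26 GB remain.
Final disks: [90,16,19] [71,57] [94,28] [78,48] [98] [99] [89] [58,65] [85] [47] [102].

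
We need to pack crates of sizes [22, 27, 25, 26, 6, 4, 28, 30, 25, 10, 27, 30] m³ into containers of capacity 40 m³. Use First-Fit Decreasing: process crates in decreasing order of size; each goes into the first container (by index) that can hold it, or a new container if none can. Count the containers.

Sorted descending: 30, 30, 28, 27, 27, 26, 25, 25, 22, 10, 6, 4.
30 m³ → container 1 (remaining 10 m³)
30 m³ → container 2 (remaining 10 m³)
28 m³ → container 3 (remaining 12 m³)
27 m³ → container 4 (remaining 13 m³)
27 m³ → container 5 (remaining 13 m³)
26 m³ → container 6 (remaining 14 m³)
25 m³ → container 7 (remaining 15 m³)
25 m³ → container 8 (remaining 15 m³)
22 m³ → container 9 (remaining 18 m³)
10 m³ → container 1 (remaining 0 m³)
6 m³ → container 2 (remaining 4 m³)
4 m³ → container 2 (remaining 0 m³)
Final containers: [30,10] [30,6,4] [28] [27] [27] [26] [25] [25] [22].

9 containers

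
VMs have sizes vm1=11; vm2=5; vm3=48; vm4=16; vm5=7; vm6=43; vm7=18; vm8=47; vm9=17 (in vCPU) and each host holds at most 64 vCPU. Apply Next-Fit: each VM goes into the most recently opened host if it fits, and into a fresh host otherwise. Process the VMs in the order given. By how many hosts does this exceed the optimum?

0

Next-Fit: [11,5,48] [16,7] [43,18] [47,17] → 4 hosts.
Total size 212 vCPU; any packing needs at least ⌈212/64⌉ = 4 hosts.
So 4 is already optimal.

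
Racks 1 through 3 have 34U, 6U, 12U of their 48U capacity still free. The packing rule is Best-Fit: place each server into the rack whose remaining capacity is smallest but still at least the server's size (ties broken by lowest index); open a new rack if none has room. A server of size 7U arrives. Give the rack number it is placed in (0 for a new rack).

3

Racks with room: rack 1 (34U), rack 3 (12U).
Tightest fit is rack 3 with 12U free.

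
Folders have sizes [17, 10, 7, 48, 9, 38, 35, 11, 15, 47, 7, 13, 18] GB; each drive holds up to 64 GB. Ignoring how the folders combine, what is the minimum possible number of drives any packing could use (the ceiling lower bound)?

Total size = 17 + 10 + 7 + 48 + 9 + 38 + 35 + 11 + 15 + 47 + 7 + 13 + 18 = 275 GB.
⌈275 / 64⌉ = 5.

5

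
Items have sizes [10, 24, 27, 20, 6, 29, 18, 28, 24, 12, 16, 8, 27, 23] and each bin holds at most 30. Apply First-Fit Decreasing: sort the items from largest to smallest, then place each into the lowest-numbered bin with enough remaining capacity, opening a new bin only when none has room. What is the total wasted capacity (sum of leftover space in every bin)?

Sorted descending: 29, 28, 27, 27, 24, 24, 23, 20, 18, 16, 12, 10, 8, 6.
bin 1: place 29, 1 left
bin 2: place 28, 2 left
bin 3: place 27, 3 left
bin 4: place 27, 3 left
bin 5: place 24, 6 left
bin 6: place 24, 6 left
bin 7: place 23, 7 left
bin 8: place 20, 10 left
bin 9: place 18, 12 left
bin 10: place 16, 14 left
bin 9: place 12, 0 left
bin 8: place 10, 0 left
bin 10: place 8, 6 left
bin 5: place 6, 0 left
10 bins × 30 = 300; used 272; unused 28.

28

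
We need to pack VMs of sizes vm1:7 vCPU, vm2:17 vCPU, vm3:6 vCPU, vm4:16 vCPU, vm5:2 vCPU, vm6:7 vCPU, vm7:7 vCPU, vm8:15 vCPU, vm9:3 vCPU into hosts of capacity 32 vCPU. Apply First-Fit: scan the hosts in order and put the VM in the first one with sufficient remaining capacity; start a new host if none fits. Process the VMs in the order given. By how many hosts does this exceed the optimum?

0

First-Fit: [7,17,6,2] [16,7,7] [15,3] → 3 hosts.
Total size 80 vCPU; any packing needs at least ⌈80/32⌉ = 3 hosts.
So 3 is already optimal.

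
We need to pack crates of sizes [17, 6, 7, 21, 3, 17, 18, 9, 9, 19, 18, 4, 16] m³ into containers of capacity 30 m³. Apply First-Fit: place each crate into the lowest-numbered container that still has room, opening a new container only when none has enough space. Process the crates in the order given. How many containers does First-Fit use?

7

container 1: place 17 m³, 13 m³ left
container 1: place 6 m³, 7 m³ left
container 1: place 7 m³, 0 m³ left
container 2: place 21 m³, 9 m³ left
container 2: place 3 m³, 6 m³ left
container 3: place 17 m³, 13 m³ left
container 4: place 18 m³, 12 m³ left
container 3: place 9 m³, 4 m³ left
container 4: place 9 m³, 3 m³ left
container 5: place 19 m³, 11 m³ left
container 6: place 18 m³, 12 m³ left
container 2: place 4 m³, 2 m³ left
container 7: place 16 m³, 14 m³ left
Final containers: [17,6,7] [21,3,4] [17,9] [18,9] [19] [18] [16].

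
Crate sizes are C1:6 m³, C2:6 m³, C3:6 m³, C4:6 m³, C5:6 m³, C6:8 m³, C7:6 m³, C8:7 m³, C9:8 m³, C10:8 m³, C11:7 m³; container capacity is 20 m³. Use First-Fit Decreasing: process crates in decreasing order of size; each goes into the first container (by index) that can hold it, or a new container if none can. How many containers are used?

Sorted descending: 8, 8, 8, 7, 7, 6, 6, 6, 6, 6, 6.
container 1: place 8 m³, 12 m³ left
container 1: place 8 m³, 4 m³ left
container 2: place 8 m³, 12 m³ left
container 2: place 7 m³, 5 m³ left
container 3: place 7 m³, 13 m³ left
container 3: place 6 m³, 7 m³ left
container 3: place 6 m³, 1 m³ left
container 4: place 6 m³, 14 m³ left
container 4: place 6 m³, 8 m³ left
container 4: place 6 m³, 2 m³ left
container 5: place 6 m³, 14 m³ left
Final containers: [8,8] [8,7] [7,6,6] [6,6,6] [6].

5 containers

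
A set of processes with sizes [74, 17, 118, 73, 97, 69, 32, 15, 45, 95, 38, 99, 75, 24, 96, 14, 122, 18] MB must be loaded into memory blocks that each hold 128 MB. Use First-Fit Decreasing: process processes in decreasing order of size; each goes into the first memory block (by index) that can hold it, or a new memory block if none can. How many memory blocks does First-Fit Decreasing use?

Sorted descending: 122, 118, 99, 97, 96, 95, 75, 74, 73, 69, 45, 38, 32, 24, 18, 17, 15, 14.
Put 122 MB in memory block 1; 6 MB remain.
Put 118 MB in memory block 2; 10 MB remain.
Put 99 MB in memory block 3; 29 MB remain.
Put 97 MB in memory block 4; 31 MB remain.
Put 96 MB in memory block 5; 32 MB remain.
Put 95 MB in memory block 6; 33 MB remain.
Put 75 MB in memory block 7; 53 MB remain.
Put 74 MB in memory block 8; 54 MB remain.
Put 73 MB in memory block 9; 55 MB remain.
Put 69 MB in memory block 10; 59 MB remain.
Put 45 MB in memory block 7; 8 MB remain.
Put 38 MB in memory block 8; 16 MB remain.
Put 32 MB in memory block 5; 0 MB remain.
Put 24 MB in memory block 3; 5 MB remain.
Put 18 MB in memory block 4; 13 MB remain.
Put 17 MB in memory block 6; 16 MB remain.
Put 15 MB in memory block 6; 1 MB remain.
Put 14 MB in memory block 8; 2 MB remain.
Final memory blocks: [122] [118] [99,24] [97,18] [96,32] [95,17,15] [75,45] [74,38,14] [73] [69].

10 memory blocks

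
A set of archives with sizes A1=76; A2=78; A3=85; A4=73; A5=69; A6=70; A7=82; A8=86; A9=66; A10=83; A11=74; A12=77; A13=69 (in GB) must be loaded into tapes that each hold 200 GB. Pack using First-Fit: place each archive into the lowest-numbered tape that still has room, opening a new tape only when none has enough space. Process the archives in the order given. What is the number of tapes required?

A1 (76 GB) → tape 1 (remaining 124 GB)
A2 (78 GB) → tape 1 (remaining 46 GB)
A3 (85 GB) → tape 2 (remaining 115 GB)
A4 (73 GB) → tape 2 (remaining 42 GB)
A5 (69 GB) → tape 3 (remaining 131 GB)
A6 (70 GB) → tape 3 (remaining 61 GB)
A7 (82 GB) → tape 4 (remaining 118 GB)
A8 (86 GB) → tape 4 (remaining 32 GB)
A9 (66 GB) → tape 5 (remaining 134 GB)
A10 (83 GB) → tape 5 (remaining 51 GB)
A11 (74 GB) → tape 6 (remaining 126 GB)
A12 (77 GB) → tape 6 (remaining 49 GB)
A13 (69 GB) → tape 7 (remaining 131 GB)

7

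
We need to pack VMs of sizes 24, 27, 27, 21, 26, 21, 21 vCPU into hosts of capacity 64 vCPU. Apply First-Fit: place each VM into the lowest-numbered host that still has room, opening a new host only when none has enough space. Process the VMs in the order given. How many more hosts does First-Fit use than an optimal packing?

First-Fit: [24,27] [27,21] [26,21] [21] → 4 hosts.
Total size 167 vCPU; any packing needs at least ⌈167/64⌉ = 3 hosts.
An optimal packing achieves that bound: [27,27] [26,24] [21,21,21] → 3 hosts.
Excess: 4 − 3 = 1.

1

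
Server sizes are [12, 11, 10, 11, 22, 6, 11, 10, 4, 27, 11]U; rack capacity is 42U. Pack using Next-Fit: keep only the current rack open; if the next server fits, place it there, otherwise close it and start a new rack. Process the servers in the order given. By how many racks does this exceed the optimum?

0

Next-Fit: [12,11,10] [11,22,6] [11,10,4] [27,11] → 4 racks.
Total size 135U; any packing needs at least ⌈135/42⌉ = 4 racks.
So 4 is already optimal.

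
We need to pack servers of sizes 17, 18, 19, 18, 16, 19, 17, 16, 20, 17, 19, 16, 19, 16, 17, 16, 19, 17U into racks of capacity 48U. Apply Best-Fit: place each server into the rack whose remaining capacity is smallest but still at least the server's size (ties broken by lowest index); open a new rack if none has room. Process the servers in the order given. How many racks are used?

9

Put 17U in rack 1; 31U remain.
Put 18U in rack 1; 13U remain.
Put 19U in rack 2; 29U remain.
Put 18U in rack 2; 11U remain.
Put 16U in rack 3; 32U remain.
Put 19U in rack 3; 13U remain.
Put 17U in rack 4; 31U remain.
Put 16U in rack 4; 15U remain.
Put 20U in rack 5; 28U remain.
Put 17U in rack 5; 11U remain.
Put 19U in rack 6; 29U remain.
Put 16U in rack 6; 13U remain.
Put 19U in rack 7; 29U remain.
Put 16U in rack 7; 13U remain.
Put 17U in rack 8; 31U remain.
Put 16U in rack 8; 15U remain.
Put 19U in rack 9; 29U remain.
Put 17U in rack 9; 12U remain.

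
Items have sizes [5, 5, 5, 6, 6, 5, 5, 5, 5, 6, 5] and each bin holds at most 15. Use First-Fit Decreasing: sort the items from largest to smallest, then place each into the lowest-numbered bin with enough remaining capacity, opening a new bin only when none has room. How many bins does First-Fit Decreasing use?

5

Sorted descending: 6, 6, 6, 5, 5, 5, 5, 5, 5, 5, 5.
bin 1: place 6, 9 left
bin 1: place 6, 3 left
bin 2: place 6, 9 left
bin 2: place 5, 4 left
bin 3: place 5, 10 left
bin 3: place 5, 5 left
bin 3: place 5, 0 left
bin 4: place 5, 10 left
bin 4: place 5, 5 left
bin 4: place 5, 0 left
bin 5: place 5, 10 left
Final bins: [6,6] [6,5] [5,5,5] [5,5,5] [5].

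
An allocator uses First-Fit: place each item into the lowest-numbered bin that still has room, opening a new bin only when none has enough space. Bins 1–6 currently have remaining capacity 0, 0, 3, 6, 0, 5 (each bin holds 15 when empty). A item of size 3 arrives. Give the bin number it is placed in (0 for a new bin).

3

Bins with room: bin 3 (3), bin 4 (6), bin 6 (5).
The first with room is bin 3.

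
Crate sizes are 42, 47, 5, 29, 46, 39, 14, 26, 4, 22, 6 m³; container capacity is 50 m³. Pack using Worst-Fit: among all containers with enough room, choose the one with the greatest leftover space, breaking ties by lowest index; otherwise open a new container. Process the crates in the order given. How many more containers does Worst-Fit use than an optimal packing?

Worst-Fit: [42,5] [47] [29,14] [46] [39] [26,4] [22,6] → 7 containers.
Total size 280 m³; any packing needs at least ⌈280/50⌉ = 6 containers.
An optimal packing achieves that bound: [47] [46,4] [42,6] [39,5] [29,14] [26,22] → 6 containers.
Excess: 7 − 6 = 1.

1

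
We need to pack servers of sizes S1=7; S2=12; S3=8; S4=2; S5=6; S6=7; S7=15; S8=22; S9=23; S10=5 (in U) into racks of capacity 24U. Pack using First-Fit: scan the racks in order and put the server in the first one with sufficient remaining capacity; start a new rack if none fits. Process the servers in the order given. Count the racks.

rack 1: place S1 (7U), 17U left
rack 1: place S2 (12U), 5U left
rack 2: place S3 (8U), 16U left
rack 1: place S4 (2U), 3U left
rack 2: place S5 (6U), 10U left
rack 2: place S6 (7U), 3U left
rack 3: place S7 (15U), 9U left
rack 4: place S8 (22U), 2U left
rack 5: place S9 (23U), 1U left
rack 3: place S10 (5U), 4U left
Final racks: [7,12,2] [8,6,7] [15,5] [22] [23].

5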